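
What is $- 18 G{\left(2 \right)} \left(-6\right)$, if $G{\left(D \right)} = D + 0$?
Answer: $216$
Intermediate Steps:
$G{\left(D \right)} = D$
$- 18 G{\left(2 \right)} \left(-6\right) = \left(-18\right) 2 \left(-6\right) = \left(-36\right) \left(-6\right) = 216$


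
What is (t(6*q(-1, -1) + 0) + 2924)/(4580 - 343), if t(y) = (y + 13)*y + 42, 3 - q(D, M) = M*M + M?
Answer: 3524/4237 ≈ 0.83172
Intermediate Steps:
q(D, M) = 3 - M - M**2 (q(D, M) = 3 - (M*M + M) = 3 - (M**2 + M) = 3 - (M + M**2) = 3 + (-M - M**2) = 3 - M - M**2)
t(y) = 42 + y*(13 + y) (t(y) = (13 + y)*y + 42 = y*(13 + y) + 42 = 42 + y*(13 + y))
(t(6*q(-1, -1) + 0) + 2924)/(4580 - 343) = ((42 + (6*(3 - 1*(-1) - 1*(-1)**2) + 0)**2 + 13*(6*(3 - 1*(-1) - 1*(-1)**2) + 0)) + 2924)/(4580 - 343) = ((42 + (6*(3 + 1 - 1*1) + 0)**2 + 13*(6*(3 + 1 - 1*1) + 0)) + 2924)/4237 = ((42 + (6*(3 + 1 - 1) + 0)**2 + 13*(6*(3 + 1 - 1) + 0)) + 2924)*(1/4237) = ((42 + (6*3 + 0)**2 + 13*(6*3 + 0)) + 2924)*(1/4237) = ((42 + (18 + 0)**2 + 13*(18 + 0)) + 2924)*(1/4237) = ((42 + 18**2 + 13*18) + 2924)*(1/4237) = ((42 + 324 + 234) + 2924)*(1/4237) = (600 + 2924)*(1/4237) = 3524*(1/4237) = 3524/4237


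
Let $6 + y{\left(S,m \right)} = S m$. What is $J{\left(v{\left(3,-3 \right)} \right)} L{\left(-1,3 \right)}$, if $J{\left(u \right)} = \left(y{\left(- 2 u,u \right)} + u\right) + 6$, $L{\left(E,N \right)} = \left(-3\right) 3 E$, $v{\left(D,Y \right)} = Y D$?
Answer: $-1539$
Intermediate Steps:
$v{\left(D,Y \right)} = D Y$
$L{\left(E,N \right)} = - 9 E$
$y{\left(S,m \right)} = -6 + S m$
$J{\left(u \right)} = u - 2 u^{2}$ ($J{\left(u \right)} = \left(\left(-6 + - 2 u u\right) + u\right) + 6 = \left(\left(-6 - 2 u^{2}\right) + u\right) + 6 = \left(-6 + u - 2 u^{2}\right) + 6 = u - 2 u^{2}$)
$J{\left(v{\left(3,-3 \right)} \right)} L{\left(-1,3 \right)} = 3 \left(-3\right) \left(1 - 2 \cdot 3 \left(-3\right)\right) \left(\left(-9\right) \left(-1\right)\right) = - 9 \left(1 - -18\right) 9 = - 9 \left(1 + 18\right) 9 = \left(-9\right) 19 \cdot 9 = \left(-171\right) 9 = -1539$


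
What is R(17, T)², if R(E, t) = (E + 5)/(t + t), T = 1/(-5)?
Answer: 3025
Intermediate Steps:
T = -⅕ ≈ -0.20000
R(E, t) = (5 + E)/(2*t) (R(E, t) = (5 + E)/((2*t)) = (5 + E)*(1/(2*t)) = (5 + E)/(2*t))
R(17, T)² = ((5 + 17)/(2*(-⅕)))² = ((½)*(-5)*22)² = (-55)² = 3025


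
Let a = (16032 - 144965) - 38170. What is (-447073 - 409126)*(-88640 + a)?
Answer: 218966900857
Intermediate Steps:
a = -167103 (a = -128933 - 38170 = -167103)
(-447073 - 409126)*(-88640 + a) = (-447073 - 409126)*(-88640 - 167103) = -856199*(-255743) = 218966900857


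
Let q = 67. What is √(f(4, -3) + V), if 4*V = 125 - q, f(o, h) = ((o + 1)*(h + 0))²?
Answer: √958/2 ≈ 15.476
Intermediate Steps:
f(o, h) = h²*(1 + o)² (f(o, h) = ((1 + o)*h)² = (h*(1 + o))² = h²*(1 + o)²)
V = 29/2 (V = (125 - 1*67)/4 = (125 - 67)/4 = (¼)*58 = 29/2 ≈ 14.500)
√(f(4, -3) + V) = √((-3)²*(1 + 4)² + 29/2) = √(9*5² + 29/2) = √(9*25 + 29/2) = √(225 + 29/2) = √(479/2) = √958/2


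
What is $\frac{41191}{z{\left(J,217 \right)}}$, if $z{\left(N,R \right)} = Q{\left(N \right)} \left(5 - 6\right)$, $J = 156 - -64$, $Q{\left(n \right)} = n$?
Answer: $- \frac{41191}{220} \approx -187.23$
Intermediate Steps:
$J = 220$ ($J = 156 + 64 = 220$)
$z{\left(N,R \right)} = - N$ ($z{\left(N,R \right)} = N \left(5 - 6\right) = N \left(-1\right) = - N$)
$\frac{41191}{z{\left(J,217 \right)}} = \frac{41191}{\left(-1\right) 220} = \frac{41191}{-220} = 41191 \left(- \frac{1}{220}\right) = - \frac{41191}{220}$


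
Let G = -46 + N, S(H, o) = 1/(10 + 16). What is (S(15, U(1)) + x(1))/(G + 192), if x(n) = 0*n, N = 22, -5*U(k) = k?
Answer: 1/4368 ≈ 0.00022894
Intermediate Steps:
U(k) = -k/5
S(H, o) = 1/26
x(n) = 0
G = -24 (G = -46 + 22 = -24)
(S(15, U(1)) + x(1))/(G + 192) = (1/26 + 0)/(-24 + 192) = (1/26)/168 = (1/26)*(1/168) = 1/4368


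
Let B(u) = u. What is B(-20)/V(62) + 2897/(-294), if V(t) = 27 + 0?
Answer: -28033/2646 ≈ -10.594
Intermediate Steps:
V(t) = 27
B(-20)/V(62) + 2897/(-294) = -20/27 + 2897/(-294) = -20*1/27 + 2897*(-1/294) = -20/27 - 2897/294 = -28033/2646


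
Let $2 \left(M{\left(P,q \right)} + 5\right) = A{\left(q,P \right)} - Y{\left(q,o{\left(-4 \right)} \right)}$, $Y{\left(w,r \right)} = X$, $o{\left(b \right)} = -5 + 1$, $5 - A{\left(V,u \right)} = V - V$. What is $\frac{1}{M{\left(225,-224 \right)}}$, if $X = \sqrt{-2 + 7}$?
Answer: $- \frac{1}{2} + \frac{\sqrt{5}}{10} \approx -0.27639$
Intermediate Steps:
$A{\left(V,u \right)} = 5$ ($A{\left(V,u \right)} = 5 - \left(V - V\right) = 5 - 0 = 5 + 0 = 5$)
$o{\left(b \right)} = -4$
$X = \sqrt{5} \approx 2.2361$
$Y{\left(w,r \right)} = \sqrt{5}$
$M{\left(P,q \right)} = - \frac{5}{2} - \frac{\sqrt{5}}{2}$ ($M{\left(P,q \right)} = -5 + \frac{5 - \sqrt{5}}{2} = -5 + \left(\frac{5}{2} - \frac{\sqrt{5}}{2}\right) = - \frac{5}{2} - \frac{\sqrt{5}}{2}$)
$\frac{1}{M{\left(225,-224 \right)}} = \frac{1}{- \frac{5}{2} - \frac{\sqrt{5}}{2}}$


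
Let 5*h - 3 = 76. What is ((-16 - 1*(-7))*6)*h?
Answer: -4266/5 ≈ -853.20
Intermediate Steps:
h = 79/5 (h = ⅗ + (⅕)*76 = ⅗ + 76/5 = 79/5 ≈ 15.800)
((-16 - 1*(-7))*6)*h = ((-16 - 1*(-7))*6)*(79/5) = ((-16 + 7)*6)*(79/5) = -9*6*(79/5) = -54*79/5 = -4266/5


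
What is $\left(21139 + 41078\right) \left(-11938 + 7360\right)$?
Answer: $-284829426$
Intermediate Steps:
$\left(21139 + 41078\right) \left(-11938 + 7360\right) = 62217 \left(-4578\right) = -284829426$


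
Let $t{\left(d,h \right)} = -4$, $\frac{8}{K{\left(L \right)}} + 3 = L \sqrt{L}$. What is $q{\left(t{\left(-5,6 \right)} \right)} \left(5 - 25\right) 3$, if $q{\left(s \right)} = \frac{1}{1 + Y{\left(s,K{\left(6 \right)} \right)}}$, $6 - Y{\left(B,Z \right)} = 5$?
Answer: $-30$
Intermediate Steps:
$K{\left(L \right)} = \frac{8}{-3 + L^{\frac{3}{2}}}$ ($K{\left(L \right)} = \frac{8}{-3 + L \sqrt{L}} = \frac{8}{-3 + L^{\frac{3}{2}}}$)
$Y{\left(B,Z \right)} = 1$ ($Y{\left(B,Z \right)} = 6 - 5 = 1$)
$q{\left(s \right)} = \frac{1}{2}$ ($q{\left(s \right)} = \frac{1}{1 + 1} = \frac{1}{2}$)
$q{\left(t{\left(-5,6 \right)} \right)} \left(5 - 25\right) 3 = \frac{5 - 25}{2} \cdot 3 = \frac{1}{2} \left(-20\right) 3 = \left(-10\right) 3 = -30$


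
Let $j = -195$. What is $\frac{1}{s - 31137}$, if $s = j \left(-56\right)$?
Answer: $- \frac{1}{20217} \approx -4.9463 \cdot 10^{-5}$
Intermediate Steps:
$s = 10920$ ($s = \left(-195\right) \left(-56\right) = 10920$)
$\frac{1}{s - 31137} = \frac{1}{10920 - 31137} = \frac{1}{-20217} = - \frac{1}{20217}$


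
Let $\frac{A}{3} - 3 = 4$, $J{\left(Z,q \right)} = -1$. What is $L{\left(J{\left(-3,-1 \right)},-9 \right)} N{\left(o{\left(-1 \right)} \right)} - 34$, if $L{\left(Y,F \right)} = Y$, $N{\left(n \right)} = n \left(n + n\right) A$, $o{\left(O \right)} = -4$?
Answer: $-706$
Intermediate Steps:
$A = 21$ ($A = 9 + 3 \cdot 4 = 9 + 12 = 21$)
$N{\left(n \right)} = 42 n^{2}$ ($N{\left(n \right)} = n \left(n + n\right) 21 = n 2 n 21 = 2 n^{2} \cdot 21 = 42 n^{2}$)
$L{\left(J{\left(-3,-1 \right)},-9 \right)} N{\left(o{\left(-1 \right)} \right)} - 34 = - 42 \left(-4\right)^{2} - 34 = - 42 \cdot 16 - 34 = \left(-1\right) 672 - 34 = -672 - 34 = -706$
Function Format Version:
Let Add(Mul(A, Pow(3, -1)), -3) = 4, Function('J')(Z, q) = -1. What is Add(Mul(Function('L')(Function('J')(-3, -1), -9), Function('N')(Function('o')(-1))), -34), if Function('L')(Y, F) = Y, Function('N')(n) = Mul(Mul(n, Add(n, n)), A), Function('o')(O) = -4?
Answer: -706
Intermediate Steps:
A = 21 (A = Add(9, Mul(3, 4)) = Add(9, 12) = 21)
Function('N')(n) = Mul(42, Pow(n, 2)) (Function('N')(n) = Mul(Mul(n, Add(n, n)), 21) = Mul(Mul(n, Mul(2, n)), 21) = Mul(Mul(2, Pow(n, 2)), 21) = Mul(42, Pow(n, 2)))
Add(Mul(Function('L')(Function('J')(-3, -1), -9), Function('N')(Function('o')(-1))), -34) = Add(Mul(-1, Mul(42, Pow(-4, 2))), -34) = Add(Mul(-1, Mul(42, 16)), -34) = Add(Mul(-1, 672), -34) = Add(-672, -34) = -706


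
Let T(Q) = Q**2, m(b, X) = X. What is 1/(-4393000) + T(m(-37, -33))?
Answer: 4783976999/4393000 ≈ 1089.0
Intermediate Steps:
1/(-4393000) + T(m(-37, -33)) = 1/(-4393000) + (-33)**2 = -1/4393000 + 1089 = 4783976999/4393000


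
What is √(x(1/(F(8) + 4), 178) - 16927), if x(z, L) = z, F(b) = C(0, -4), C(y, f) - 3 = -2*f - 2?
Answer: 15*I*√12714/13 ≈ 130.1*I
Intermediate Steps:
C(y, f) = 1 - 2*f (C(y, f) = 3 + (-2*f - 2) = 3 + (-2 - 2*f) = 1 - 2*f)
F(b) = 9 (F(b) = 1 - 2*(-4) = 1 + 8 = 9)
√(x(1/(F(8) + 4), 178) - 16927) = √(1/(9 + 4) - 16927) = √(1/13 - 16927) = √(-220050/13) = 15*I*√12714/13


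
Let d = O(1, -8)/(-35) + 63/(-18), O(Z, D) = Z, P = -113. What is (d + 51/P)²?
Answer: 991053361/62568100 ≈ 15.840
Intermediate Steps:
d = -247/70 (d = 1/(-35) + 63/(-18) = 1*(-1/35) + 63*(-1/18) = -1/35 - 7/2 = -247/70 ≈ -3.5286)
(d + 51/P)² = (-247/70 + 51/(-113))² = (-247/70 + 51*(-1/113))² = (-247/70 - 51/113)² = (-31481/7910)² = 991053361/62568100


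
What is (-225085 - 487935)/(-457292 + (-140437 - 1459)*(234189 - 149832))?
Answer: 178255/2992594541 ≈ 5.9565e-5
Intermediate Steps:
(-225085 - 487935)/(-457292 + (-140437 - 1459)*(234189 - 149832)) = -713020/(-457292 - 141896*84357) = -713020/(-457292 - 11969920872) = -713020/(-11970378164) = -713020*(-1/11970378164) = 178255/2992594541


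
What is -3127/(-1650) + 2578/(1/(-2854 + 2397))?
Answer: -1943937773/1650 ≈ -1.1781e+6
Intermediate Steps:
-3127/(-1650) + 2578/(1/(-2854 + 2397)) = -3127*(-1/1650) + 2578/(1/(-457)) = 3127/1650 + 2578/(-1/457) = 3127/1650 + 2578*(-457) = 3127/1650 - 1178146 = -1943937773/1650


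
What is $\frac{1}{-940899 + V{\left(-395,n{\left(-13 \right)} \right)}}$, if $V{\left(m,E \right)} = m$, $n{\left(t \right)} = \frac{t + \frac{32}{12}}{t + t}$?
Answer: $- \frac{1}{941294} \approx -1.0624 \cdot 10^{-6}$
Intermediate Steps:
$n{\left(t \right)} = \frac{\frac{8}{3} + t}{2 t}$ ($n{\left(t \right)} = \frac{t + 32 \cdot \frac{1}{12}}{2 t} = \left(t + \frac{8}{3}\right) \frac{1}{2 t} = \left(\frac{8}{3} + t\right) \frac{1}{2 t} = \frac{\frac{8}{3} + t}{2 t}$)
$\frac{1}{-940899 + V{\left(-395,n{\left(-13 \right)} \right)}} = \frac{1}{-940899 - 395} = \frac{1}{-941294} = - \frac{1}{941294}$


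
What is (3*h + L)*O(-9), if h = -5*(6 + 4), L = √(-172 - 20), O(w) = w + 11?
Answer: -300 + 16*I*√3 ≈ -300.0 + 27.713*I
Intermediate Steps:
O(w) = 11 + w
L = 8*I*√3 (L = √(-192) = 8*I*√3 ≈ 13.856*I)
h = -50 (h = -5*10 = -50)
(3*h + L)*O(-9) = (3*(-50) + 8*I*√3)*(11 - 9) = (-150 + 8*I*√3)*2 = -300 + 16*I*√3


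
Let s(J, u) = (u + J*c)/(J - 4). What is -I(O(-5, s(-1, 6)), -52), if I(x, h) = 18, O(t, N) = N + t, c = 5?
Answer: -18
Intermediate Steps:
s(J, u) = (u + 5*J)/(-4 + J) (s(J, u) = (u + J*5)/(J - 4) = (u + 5*J)/(-4 + J))
-I(O(-5, s(-1, 6)), -52) = -1*18 = -18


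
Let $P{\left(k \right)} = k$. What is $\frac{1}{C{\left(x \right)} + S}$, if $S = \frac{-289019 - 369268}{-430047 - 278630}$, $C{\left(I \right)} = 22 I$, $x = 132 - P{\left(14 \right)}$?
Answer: $\frac{708677}{1840383779} \approx 0.00038507$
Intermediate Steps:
$x = 118$ ($x = 132 - 14 = 118$)
$S = \frac{658287}{708677}$ ($S = - \frac{658287}{-708677} = \left(-658287\right) \left(- \frac{1}{708677}\right) = \frac{658287}{708677} \approx 0.9289$)
$\frac{1}{C{\left(x \right)} + S} = \frac{1}{22 \cdot 118 + \frac{658287}{708677}} = \frac{1}{2596 + \frac{658287}{708677}} = \frac{1}{\frac{1840383779}{708677}} = \frac{708677}{1840383779}$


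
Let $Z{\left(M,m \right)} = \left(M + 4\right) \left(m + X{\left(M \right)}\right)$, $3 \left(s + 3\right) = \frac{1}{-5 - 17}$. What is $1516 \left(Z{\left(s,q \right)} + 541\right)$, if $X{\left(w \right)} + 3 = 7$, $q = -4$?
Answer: $820156$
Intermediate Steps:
$X{\left(w \right)} = 4$ ($X{\left(w \right)} = -3 + 7 = 4$)
$s = - \frac{199}{66}$ ($s = -3 + \frac{1}{3 \left(-5 - 17\right)} = -3 + \frac{1}{3 \left(-22\right)} = -3 + \frac{1}{3} \left(- \frac{1}{22}\right) = -3 - \frac{1}{66} = - \frac{199}{66} \approx -3.0152$)
$Z{\left(M,m \right)} = \left(4 + M\right) \left(4 + m\right)$ ($Z{\left(M,m \right)} = \left(M + 4\right) \left(m + 4\right) = \left(4 + M\right) \left(4 + m\right)$)
$1516 \left(Z{\left(s,q \right)} + 541\right) = 1516 \left(\left(16 + 4 \left(- \frac{199}{66}\right) + 4 \left(-4\right) - - \frac{398}{33}\right) + 541\right) = 1516 \left(\left(16 - \frac{398}{33} - 16 + \frac{398}{33}\right) + 541\right) = 1516 \left(0 + 541\right) = 1516 \cdot 541 = 820156$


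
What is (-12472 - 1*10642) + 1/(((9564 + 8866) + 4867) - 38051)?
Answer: -341023957/14754 ≈ -23114.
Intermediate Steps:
(-12472 - 1*10642) + 1/(((9564 + 8866) + 4867) - 38051) = (-12472 - 10642) + 1/((18430 + 4867) - 38051) = -23114 + 1/(23297 - 38051) = -23114 + 1/(-14754) = -23114 - 1/14754 = -341023957/14754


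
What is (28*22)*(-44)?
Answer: -27104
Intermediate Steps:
(28*22)*(-44) = 616*(-44) = -27104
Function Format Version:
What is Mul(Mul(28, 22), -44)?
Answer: -27104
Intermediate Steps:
Mul(Mul(28, 22), -44) = Mul(616, -44) = -27104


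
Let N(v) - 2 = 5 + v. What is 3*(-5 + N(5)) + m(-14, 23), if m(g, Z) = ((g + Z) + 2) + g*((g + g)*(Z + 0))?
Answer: 9048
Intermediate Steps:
N(v) = 7 + v (N(v) = 2 + (5 + v) = 7 + v)
m(g, Z) = 2 + Z + g + 2*Z*g² (m(g, Z) = ((Z + g) + 2) + g*((2*g)*Z) = (2 + Z + g) + g*(2*Z*g) = (2 + Z + g) + 2*Z*g² = 2 + Z + g + 2*Z*g²)
3*(-5 + N(5)) + m(-14, 23) = 3*(-5 + (7 + 5)) + (2 + 23 - 14 + 2*23*(-14)²) = 3*(-5 + 12) + (2 + 23 - 14 + 2*23*196) = 3*7 + (2 + 23 - 14 + 9016) = 21 + 9027 = 9048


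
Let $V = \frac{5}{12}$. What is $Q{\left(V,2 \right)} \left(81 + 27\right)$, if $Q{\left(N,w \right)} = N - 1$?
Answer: $-63$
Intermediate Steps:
$V = \frac{5}{12}$ ($V = 5 \cdot \frac{1}{12} = \frac{5}{12} \approx 0.41667$)
$Q{\left(N,w \right)} = -1 + N$
$Q{\left(V,2 \right)} \left(81 + 27\right) = \left(-1 + \frac{5}{12}\right) \left(81 + 27\right) = \left(- \frac{7}{12}\right) 108 = -63$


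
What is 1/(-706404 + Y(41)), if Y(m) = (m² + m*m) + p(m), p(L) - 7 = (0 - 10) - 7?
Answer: -1/703052 ≈ -1.4224e-6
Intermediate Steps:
p(L) = -10 (p(L) = 7 + ((0 - 10) - 7) = 7 + (-10 - 7) = 7 - 17 = -10)
Y(m) = -10 + 2*m² (Y(m) = (m² + m*m) - 10 = (m² + m²) - 10 = 2*m² - 10 = -10 + 2*m²)
1/(-706404 + Y(41)) = 1/(-706404 + (-10 + 2*41²)) = 1/(-706404 + (-10 + 2*1681)) = 1/(-706404 + (-10 + 3362)) = 1/(-706404 + 3352) = 1/(-703052) = -1/703052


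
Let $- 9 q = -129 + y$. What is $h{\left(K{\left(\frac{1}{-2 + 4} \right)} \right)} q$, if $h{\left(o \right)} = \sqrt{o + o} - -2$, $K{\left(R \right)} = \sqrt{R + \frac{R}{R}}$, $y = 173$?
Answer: $- \frac{88}{9} - \frac{44 \sqrt[4]{6}}{9} \approx -17.429$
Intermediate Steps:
$K{\left(R \right)} = \sqrt{1 + R}$ ($K{\left(R \right)} = \sqrt{R + 1} = \sqrt{1 + R}$)
$q = - \frac{44}{9}$ ($q = - \frac{-129 + 173}{9} = \left(- \frac{1}{9}\right) 44 = - \frac{44}{9} \approx -4.8889$)
$h{\left(o \right)} = 2 + \sqrt{2} \sqrt{o}$ ($h{\left(o \right)} = \sqrt{2 o} + 2 = \sqrt{2} \sqrt{o} + 2 = 2 + \sqrt{2} \sqrt{o}$)
$h{\left(K{\left(\frac{1}{-2 + 4} \right)} \right)} q = \left(2 + \sqrt{2} \sqrt{\sqrt{1 + \frac{1}{-2 + 4}}}\right) \left(- \frac{44}{9}\right) = \left(2 + \sqrt{2} \sqrt{\sqrt{1 + \frac{1}{2}}}\right) \left(- \frac{44}{9}\right) = \left(2 + \sqrt{2} \sqrt{\sqrt{\frac{3}{2}}}\right) \left(- \frac{44}{9}\right) = \left(2 + \sqrt{2} \sqrt{\frac{\sqrt{6}}{2}}\right) \left(- \frac{44}{9}\right) = \left(2 + \sqrt{2} \frac{2^{\frac{3}{4}} \sqrt[4]{3}}{2}\right) \left(- \frac{44}{9}\right) = \left(2 + \sqrt[4]{6}\right) \left(- \frac{44}{9}\right) = - \frac{88}{9} - \frac{44 \sqrt[4]{6}}{9}$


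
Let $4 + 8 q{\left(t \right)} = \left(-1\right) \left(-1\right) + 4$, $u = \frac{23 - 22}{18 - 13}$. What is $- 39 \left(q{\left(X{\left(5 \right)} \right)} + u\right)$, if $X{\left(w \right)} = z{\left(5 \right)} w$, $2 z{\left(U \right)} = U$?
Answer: $- \frac{507}{40} \approx -12.675$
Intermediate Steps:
$z{\left(U \right)} = \frac{U}{2}$
$u = \frac{1}{5}$ ($u = 1 \cdot \frac{1}{5} = \frac{1}{5} \approx 0.2$)
$X{\left(w \right)} = \frac{5 w}{2}$ ($X{\left(w \right)} = \frac{1}{2} \cdot 5 w = \frac{5 w}{2}$)
$q{\left(t \right)} = \frac{1}{8}$ ($q{\left(t \right)} = - \frac{1}{2} + \frac{\left(-1\right) \left(-1\right) + 4}{8} = - \frac{1}{2} + \frac{1 + 4}{8} = - \frac{1}{2} + \frac{1}{8} \cdot 5 = - \frac{1}{2} + \frac{5}{8} = \frac{1}{8}$)
$- 39 \left(q{\left(X{\left(5 \right)} \right)} + u\right) = - 39 \left(\frac{1}{8} + \frac{1}{5}\right) = \left(-39\right) \frac{13}{40} = - \frac{507}{40}$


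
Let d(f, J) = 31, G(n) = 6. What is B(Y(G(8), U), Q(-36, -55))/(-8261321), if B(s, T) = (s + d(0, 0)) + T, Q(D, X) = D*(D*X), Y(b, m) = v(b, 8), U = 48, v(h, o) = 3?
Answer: 71246/8261321 ≈ 0.0086240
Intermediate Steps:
Y(b, m) = 3
Q(D, X) = X*D**2
B(s, T) = 31 + T + s (B(s, T) = (s + 31) + T = (31 + s) + T = 31 + T + s)
B(Y(G(8), U), Q(-36, -55))/(-8261321) = (31 - 55*(-36)**2 + 3)/(-8261321) = (31 - 55*1296 + 3)*(-1/8261321) = (31 - 71280 + 3)*(-1/8261321) = -71246*(-1/8261321) = 71246/8261321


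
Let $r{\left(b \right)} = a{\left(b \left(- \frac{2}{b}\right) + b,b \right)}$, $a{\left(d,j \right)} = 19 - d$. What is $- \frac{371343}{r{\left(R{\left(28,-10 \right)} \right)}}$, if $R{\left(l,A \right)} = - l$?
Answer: $- \frac{53049}{7} \approx -7578.4$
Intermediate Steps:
$r{\left(b \right)} = 21 - b$ ($r{\left(b \right)} = 19 - \left(b \left(- \frac{2}{b}\right) + b\right) = 19 - \left(-2 + b\right) = 21 - b$)
$- \frac{371343}{r{\left(R{\left(28,-10 \right)} \right)}} = - \frac{371343}{21 - \left(-1\right) 28} = - \frac{371343}{21 - -28} = - \frac{371343}{21 + 28} = - \frac{371343}{49} = \left(-371343\right) \frac{1}{49} = - \frac{53049}{7}$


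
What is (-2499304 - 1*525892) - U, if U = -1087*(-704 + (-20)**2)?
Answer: -3355644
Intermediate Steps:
U = 330448 (U = -1087*(-704 + 400) = -1087*(-304) = 330448)
(-2499304 - 1*525892) - U = (-2499304 - 1*525892) - 1*330448 = (-2499304 - 525892) - 330448 = -3025196 - 330448 = -3355644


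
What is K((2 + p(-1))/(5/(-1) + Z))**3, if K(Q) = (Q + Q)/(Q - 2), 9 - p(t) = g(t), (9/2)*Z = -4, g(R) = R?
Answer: 1259712/1225043 ≈ 1.0283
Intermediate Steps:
Z = -8/9 (Z = (2/9)*(-4) = -8/9 ≈ -0.88889)
p(t) = 9 - t
K(Q) = 2*Q/(-2 + Q) (K(Q) = (2*Q)/(-2 + Q) = 2*Q/(-2 + Q))
K((2 + p(-1))/(5/(-1) + Z))**3 = (2*((2 + (9 - 1*(-1)))/(5/(-1) - 8/9))/(-2 + (2 + (9 - 1*(-1)))/(5/(-1) - 8/9)))**3 = (2*((2 + (9 + 1))/(5*(-1) - 8/9))/(-2 + (2 + (9 + 1))/(5*(-1) - 8/9)))**3 = (2*((2 + 10)/(-5 - 8/9))/(-2 + (2 + 10)/(-5 - 8/9)))**3 = (2*(12/(-53/9))/(-2 + 12/(-53/9)))**3 = (2*(12*(-9/53))/(-2 + 12*(-9/53)))**3 = (2*(-108/53)/(-2 - 108/53))**3 = (2*(-108/53)/(-214/53))**3 = (2*(-108/53)*(-53/214))**3 = (108/107)**3 = 1259712/1225043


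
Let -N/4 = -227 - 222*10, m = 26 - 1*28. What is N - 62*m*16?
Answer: 11772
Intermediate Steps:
m = -2 (m = 26 - 28 = -2)
N = 9788 (N = -4*(-227 - 222*10) = -4*(-227 - 111*20) = -4*(-227 - 2220) = -4*(-2447) = 9788)
N - 62*m*16 = 9788 - 62*(-2)*16 = 9788 - (-124)*16 = 9788 - 1*(-1984) = 9788 + 1984 = 11772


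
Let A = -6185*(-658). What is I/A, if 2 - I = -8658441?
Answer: 8658443/4069730 ≈ 2.1275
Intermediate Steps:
I = 8658443 (I = 2 - 1*(-8658441) = 2 + 8658441 = 8658443)
A = 4069730
I/A = 8658443/4069730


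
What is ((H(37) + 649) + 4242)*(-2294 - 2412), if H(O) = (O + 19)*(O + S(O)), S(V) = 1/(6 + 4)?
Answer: -163971158/5 ≈ -3.2794e+7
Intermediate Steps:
S(V) = 1/10
H(O) = (19 + O)*(1/10 + O) (H(O) = (O + 19)*(O + 1/10) = (19 + O)*(1/10 + O))
((H(37) + 649) + 4242)*(-2294 - 2412) = (((19/10 + 37**2 + (191/10)*37) + 649) + 4242)*(-2294 - 2412) = (((19/10 + 1369 + 7067/10) + 649) + 4242)*(-4706) = ((10388/5 + 649) + 4242)*(-4706) = (13633/5 + 4242)*(-4706) = (34843/5)*(-4706) = -163971158/5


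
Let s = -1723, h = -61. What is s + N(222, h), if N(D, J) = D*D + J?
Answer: 47500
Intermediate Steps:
N(D, J) = J + D² (N(D, J) = D² + J = J + D²)
s + N(222, h) = -1723 + (-61 + 222²) = -1723 + (-61 + 49284) = -1723 + 49223 = 47500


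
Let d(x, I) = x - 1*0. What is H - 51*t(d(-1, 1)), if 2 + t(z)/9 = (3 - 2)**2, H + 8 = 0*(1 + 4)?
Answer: 451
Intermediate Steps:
d(x, I) = x (d(x, I) = x + 0 = x)
H = -8 (H = -8 + 0*(1 + 4) = -8 + 0*5 = -8 + 0 = -8)
t(z) = -9 (t(z) = -18 + 9*(3 - 2)**2 = -18 + 9*1**2 = -18 + 9*1 = -18 + 9 = -9)
H - 51*t(d(-1, 1)) = -8 - 51*(-9) = -8 + 459 = 451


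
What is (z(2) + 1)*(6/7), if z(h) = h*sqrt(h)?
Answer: 6/7 + 12*sqrt(2)/7 ≈ 3.2815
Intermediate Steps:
z(h) = h**(3/2)
(z(2) + 1)*(6/7) = (2**(3/2) + 1)*(6/7) = (2*sqrt(2) + 1)*(6*(1/7)) = (1 + 2*sqrt(2))*(6/7) = 6/7 + 12*sqrt(2)/7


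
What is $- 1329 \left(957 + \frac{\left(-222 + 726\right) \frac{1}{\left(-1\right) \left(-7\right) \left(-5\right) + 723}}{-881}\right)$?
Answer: $- \frac{96363130671}{75766} \approx -1.2719 \cdot 10^{6}$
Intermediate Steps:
$- 1329 \left(957 + \frac{\left(-222 + 726\right) \frac{1}{\left(-1\right) \left(-7\right) \left(-5\right) + 723}}{-881}\right) = - 1329 \left(957 + \frac{504}{7 \left(-5\right) + 723} \left(- \frac{1}{881}\right)\right) = - 1329 \left(957 + \frac{504}{-35 + 723} \left(- \frac{1}{881}\right)\right) = - 1329 \left(957 + \frac{504}{688} \left(- \frac{1}{881}\right)\right) = - 1329 \left(957 + 504 \cdot \frac{1}{688} \left(- \frac{1}{881}\right)\right) = - 1329 \left(957 + \frac{63}{86} \left(- \frac{1}{881}\right)\right) = - 1329 \left(957 - \frac{63}{75766}\right) = \left(-1329\right) \frac{72507999}{75766} = - \frac{96363130671}{75766}$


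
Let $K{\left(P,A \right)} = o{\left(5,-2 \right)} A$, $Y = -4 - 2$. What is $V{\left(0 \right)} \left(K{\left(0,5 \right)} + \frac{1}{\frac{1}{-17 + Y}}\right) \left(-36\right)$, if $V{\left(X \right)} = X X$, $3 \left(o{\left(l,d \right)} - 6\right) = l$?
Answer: $0$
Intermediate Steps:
$o{\left(l,d \right)} = 6 + \frac{l}{3}$
$V{\left(X \right)} = X^{2}$
$Y = -6$ ($Y = -4 - 2 = -6$)
$K{\left(P,A \right)} = \frac{23 A}{3}$ ($K{\left(P,A \right)} = \left(6 + \frac{1}{3} \cdot 5\right) A = \left(6 + \frac{5}{3}\right) A = \frac{23 A}{3}$)
$V{\left(0 \right)} \left(K{\left(0,5 \right)} + \frac{1}{\frac{1}{-17 + Y}}\right) \left(-36\right) = 0^{2} \left(\frac{23}{3} \cdot 5 + \frac{1}{\frac{1}{-17 - 6}}\right) \left(-36\right) = 0 \left(\frac{115}{3} + \frac{1}{\frac{1}{-23}}\right) \left(-36\right) = 0 \left(\frac{115}{3} + \frac{1}{- \frac{1}{23}}\right) \left(-36\right) = 0 \left(\frac{115}{3} - 23\right) \left(-36\right) = 0 \cdot \frac{46}{3} \left(-36\right) = 0 \left(-36\right) = 0$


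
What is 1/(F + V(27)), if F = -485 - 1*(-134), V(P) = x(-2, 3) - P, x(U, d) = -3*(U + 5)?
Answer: -1/387 ≈ -0.0025840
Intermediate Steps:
x(U, d) = -15 - 3*U (x(U, d) = -3*(5 + U) = -15 - 3*U)
V(P) = -9 - P (V(P) = (-15 - 3*(-2)) - P = (-15 + 6) - P = -9 - P)
F = -351 (F = -485 + 134 = -351)
1/(F + V(27)) = 1/(-351 + (-9 - 1*27)) = 1/(-351 + (-9 - 27)) = 1/(-351 - 36) = 1/(-387) = -1/387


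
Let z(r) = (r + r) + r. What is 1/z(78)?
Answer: 1/234 ≈ 0.0042735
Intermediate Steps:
z(r) = 3*r (z(r) = 2*r + r = 3*r)
1/z(78) = 1/(3*78) = 1/234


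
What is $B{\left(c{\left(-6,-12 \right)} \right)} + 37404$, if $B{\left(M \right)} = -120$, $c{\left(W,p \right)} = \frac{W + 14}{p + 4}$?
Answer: $37284$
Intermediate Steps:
$c{\left(W,p \right)} = \frac{14 + W}{4 + p}$
$B{\left(c{\left(-6,-12 \right)} \right)} + 37404 = -120 + 37404 = 37284$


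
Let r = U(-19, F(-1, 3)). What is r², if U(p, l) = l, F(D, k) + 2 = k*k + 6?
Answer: 169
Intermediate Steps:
F(D, k) = 4 + k² (F(D, k) = -2 + (k*k + 6) = -2 + (k² + 6) = -2 + (6 + k²) = 4 + k²)
r = 13 (r = 4 + 3² = 4 + 9 = 13)
r² = 13² = 169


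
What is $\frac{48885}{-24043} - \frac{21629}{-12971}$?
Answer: $- \frac{114061288}{311861753} \approx -0.36574$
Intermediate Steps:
$\frac{48885}{-24043} - \frac{21629}{-12971} = 48885 \left(- \frac{1}{24043}\right) - - \frac{21629}{12971} = - \frac{48885}{24043} + \frac{21629}{12971} = - \frac{114061288}{311861753}$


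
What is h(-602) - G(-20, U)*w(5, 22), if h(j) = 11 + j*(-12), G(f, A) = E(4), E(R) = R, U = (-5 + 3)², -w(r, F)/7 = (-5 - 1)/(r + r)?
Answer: 36091/5 ≈ 7218.2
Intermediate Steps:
w(r, F) = 21/r (w(r, F) = -7*(-5 - 1)/(r + r) = -(-42)/(2*r) = -(-42)*1/(2*r) = -(-21)/r = 21/r)
U = 4 (U = (-2)² = 4)
G(f, A) = 4
h(j) = 11 - 12*j
h(-602) - G(-20, U)*w(5, 22) = (11 - 12*(-602)) - 4*21/5 = (11 + 7224) - 4*21*(⅕) = 7235 - 4*21/5 = 7235 - 1*84/5 = 7235 - 84/5 = 36091/5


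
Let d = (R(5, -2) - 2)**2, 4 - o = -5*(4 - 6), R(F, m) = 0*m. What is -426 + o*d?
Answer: -450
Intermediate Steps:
R(F, m) = 0
o = -6 (o = 4 - (-5)*(4 - 6) = 4 - (-5)*(-2) = 4 - 1*10 = 4 - 10 = -6)
d = 4 (d = (0 - 2)**2 = (-2)**2 = 4)
-426 + o*d = -426 - 6*4 = -426 - 24 = -450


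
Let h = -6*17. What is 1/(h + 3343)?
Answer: 1/3241 ≈ 0.00030855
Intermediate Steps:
h = -102
1/(h + 3343) = 1/(-102 + 3343) = 1/3241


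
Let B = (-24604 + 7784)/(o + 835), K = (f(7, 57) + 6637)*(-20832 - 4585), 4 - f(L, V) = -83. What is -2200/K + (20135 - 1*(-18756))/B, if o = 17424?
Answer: -30340176374495313/718650933140 ≈ -42218.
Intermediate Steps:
f(L, V) = 87 (f(L, V) = 4 - 1*(-83) = 4 + 83 = 87)
K = -170903908 (K = (87 + 6637)*(-20832 - 4585) = 6724*(-25417) = -170903908)
B = -16820/18259 (B = (-24604 + 7784)/(17424 + 835) = -16820/18259 ≈ -0.92119)
-2200/K + (20135 - 1*(-18756))/B = -2200/(-170903908) + (20135 - 1*(-18756))/(-16820/18259) = -2200*(-1/170903908) + (20135 + 18756)*(-18259/16820) = 550/42725977 + 38891*(-18259/16820) = 550/42725977 - 710110769/16820 = -30340176374495313/718650933140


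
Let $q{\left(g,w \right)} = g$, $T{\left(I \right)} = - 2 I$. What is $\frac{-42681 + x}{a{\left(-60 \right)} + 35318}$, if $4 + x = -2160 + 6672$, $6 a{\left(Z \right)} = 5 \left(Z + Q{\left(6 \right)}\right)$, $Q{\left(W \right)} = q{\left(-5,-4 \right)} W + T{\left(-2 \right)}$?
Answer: $- \frac{114519}{105739} \approx -1.083$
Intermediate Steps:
$Q{\left(W \right)} = 4 - 5 W$ ($Q{\left(W \right)} = - 5 W - -4 = - 5 W + 4 = 4 - 5 W$)
$a{\left(Z \right)} = - \frac{65}{3} + \frac{5 Z}{6}$ ($a{\left(Z \right)} = \frac{5 \left(Z + \left(4 - 30\right)\right)}{6} = \frac{5 \left(Z - 26\right)}{6} = \frac{5 \left(-26 + Z\right)}{6} = \frac{-130 + 5 Z}{6} = - \frac{65}{3} + \frac{5 Z}{6}$)
$x = 4508$ ($x = -4 + \left(-2160 + 6672\right) = -4 + 4512 = 4508$)
$\frac{-42681 + x}{a{\left(-60 \right)} + 35318} = \frac{-42681 + 4508}{\left(- \frac{65}{3} + \frac{5}{6} \left(-60\right)\right) + 35318} = - \frac{38173}{\left(- \frac{65}{3} - 50\right) + 35318} = - \frac{38173}{- \frac{215}{3} + 35318} = - \frac{38173}{\frac{105739}{3}} = \left(-38173\right) \frac{3}{105739} = - \frac{114519}{105739}$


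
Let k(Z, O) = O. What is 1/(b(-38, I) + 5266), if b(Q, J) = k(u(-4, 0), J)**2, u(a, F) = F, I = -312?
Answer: 1/102610 ≈ 9.7456e-6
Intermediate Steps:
b(Q, J) = J**2
1/(b(-38, I) + 5266) = 1/((-312)**2 + 5266) = 1/(97344 + 5266) = 1/102610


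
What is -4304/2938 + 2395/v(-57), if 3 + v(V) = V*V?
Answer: -3467137/4768374 ≈ -0.72711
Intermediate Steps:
v(V) = -3 + V² (v(V) = -3 + V*V = -3 + V²)
-4304/2938 + 2395/v(-57) = -4304/2938 + 2395/(-3 + (-57)²) = -4304*1/2938 + 2395/(-3 + 3249) = -2152/1469 + 2395/3246 = -3467137/4768374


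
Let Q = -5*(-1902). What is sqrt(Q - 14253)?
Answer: 3*I*sqrt(527) ≈ 68.869*I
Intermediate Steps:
Q = 9510
sqrt(Q - 14253) = sqrt(9510 - 14253) = sqrt(-4743) = 3*I*sqrt(527)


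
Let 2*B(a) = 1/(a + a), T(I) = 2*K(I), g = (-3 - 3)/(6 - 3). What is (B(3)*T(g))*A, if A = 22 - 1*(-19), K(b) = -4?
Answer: -82/3 ≈ -27.333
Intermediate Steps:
g = -2 (g = -6/3 = -6*1/3 = -2)
T(I) = -8 (T(I) = 2*(-4) = -8)
A = 41 (A = 22 + 19 = 41)
B(a) = 1/(4*a) (B(a) = 1/(2*(a + a)) = 1/(2*((2*a))) = (1/(2*a))/2 = 1/(4*a))
(B(3)*T(g))*A = (((1/4)/3)*(-8))*41 = (((1/4)*(1/3))*(-8))*41 = ((1/12)*(-8))*41 = -2/3*41 = -82/3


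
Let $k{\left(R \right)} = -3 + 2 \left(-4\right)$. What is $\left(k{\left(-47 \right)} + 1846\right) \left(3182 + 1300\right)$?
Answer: $8224470$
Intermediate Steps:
$k{\left(R \right)} = -11$ ($k{\left(R \right)} = -3 - 8 = -11$)
$\left(k{\left(-47 \right)} + 1846\right) \left(3182 + 1300\right) = \left(-11 + 1846\right) \left(3182 + 1300\right) = 1835 \cdot 4482 = 8224470$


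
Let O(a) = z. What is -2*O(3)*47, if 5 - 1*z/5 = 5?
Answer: 0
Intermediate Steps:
z = 0 (z = 25 - 5*5 = 25 - 25 = 0)
O(a) = 0
-2*O(3)*47 = -2*0*47 = 0*47 = 0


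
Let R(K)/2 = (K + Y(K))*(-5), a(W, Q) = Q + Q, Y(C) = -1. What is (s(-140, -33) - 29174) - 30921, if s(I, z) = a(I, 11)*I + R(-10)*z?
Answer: -66805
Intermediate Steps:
a(W, Q) = 2*Q
R(K) = 10 - 10*K (R(K) = 2*((K - 1)*(-5)) = 2*((-1 + K)*(-5)) = 2*(5 - 5*K) = 10 - 10*K)
s(I, z) = 22*I + 110*z (s(I, z) = (2*11)*I + (10 - 10*(-10))*z = 22*I + (10 + 100)*z = 22*I + 110*z)
(s(-140, -33) - 29174) - 30921 = ((22*(-140) + 110*(-33)) - 29174) - 30921 = ((-3080 - 3630) - 29174) - 30921 = (-6710 - 29174) - 30921 = -35884 - 30921 = -66805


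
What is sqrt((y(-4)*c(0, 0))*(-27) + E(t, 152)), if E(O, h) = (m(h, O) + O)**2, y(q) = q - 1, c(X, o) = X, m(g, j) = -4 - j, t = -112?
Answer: 4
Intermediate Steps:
y(q) = -1 + q
E(O, h) = 16 (E(O, h) = ((-4 - O) + O)**2 = (-4)**2 = 16)
sqrt((y(-4)*c(0, 0))*(-27) + E(t, 152)) = sqrt(((-1 - 4)*0)*(-27) + 16) = sqrt(-5*0*(-27) + 16) = sqrt(0*(-27) + 16) = sqrt(0 + 16) = sqrt(16) = 4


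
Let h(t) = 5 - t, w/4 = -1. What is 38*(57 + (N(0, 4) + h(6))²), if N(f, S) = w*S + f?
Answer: 13148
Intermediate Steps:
w = -4 (w = 4*(-1) = -4)
N(f, S) = f - 4*S (N(f, S) = -4*S + f = f - 4*S)
38*(57 + (N(0, 4) + h(6))²) = 38*(57 + ((0 - 4*4) + (5 - 1*6))²) = 38*(57 + ((0 - 16) + (5 - 6))²) = 38*(57 + (-16 - 1)²) = 38*(57 + (-17)²) = 38*(57 + 289) = 38*346 = 13148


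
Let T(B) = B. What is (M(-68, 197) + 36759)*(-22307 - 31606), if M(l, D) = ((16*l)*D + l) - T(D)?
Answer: 9587995746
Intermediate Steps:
M(l, D) = l - D + 16*D*l (M(l, D) = ((16*l)*D + l) - D = (16*D*l + l) - D = (l + 16*D*l) - D = l - D + 16*D*l)
(M(-68, 197) + 36759)*(-22307 - 31606) = ((-68 - 1*197 + 16*197*(-68)) + 36759)*(-22307 - 31606) = ((-68 - 197 - 214336) + 36759)*(-53913) = (-214601 + 36759)*(-53913) = -177842*(-53913) = 9587995746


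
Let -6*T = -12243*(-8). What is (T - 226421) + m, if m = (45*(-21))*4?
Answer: -246525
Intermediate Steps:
T = -16324 (T = -(-4081)*(-8)/2 = -1/6*97944 = -16324)
m = -3780 (m = -945*4 = -3780)
(T - 226421) + m = (-16324 - 226421) - 3780 = -242745 - 3780 = -246525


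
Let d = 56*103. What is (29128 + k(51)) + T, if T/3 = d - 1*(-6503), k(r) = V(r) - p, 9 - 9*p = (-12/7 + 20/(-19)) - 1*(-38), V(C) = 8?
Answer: 26314814/399 ≈ 65952.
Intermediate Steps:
d = 5768
p = -1163/399 (p = 1 - ((-12/7 + 20/(-19)) - 1*(-38))/9 = 1 - ((-12*1/7 + 20*(-1/19)) + 38)/9 = 1 - ((-12/7 - 20/19) + 38)/9 = 1 - (-368/133 + 38)/9 = 1 - 1/9*4686/133 = 1 - 1562/399 = -1163/399 ≈ -2.9148)
k(r) = 4355/399 (k(r) = 8 - 1*(-1163/399) = 8 + 1163/399 = 4355/399)
T = 36813 (T = 3*(5768 - 1*(-6503)) = 3*(5768 + 6503) = 3*12271 = 36813)
(29128 + k(51)) + T = (29128 + 4355/399) + 36813 = 11626427/399 + 36813 = 26314814/399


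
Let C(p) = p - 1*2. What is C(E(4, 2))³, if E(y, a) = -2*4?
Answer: -1000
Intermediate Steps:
E(y, a) = -8
C(p) = -2 + p (C(p) = p - 2 = -2 + p)
C(E(4, 2))³ = (-2 - 8)³ = (-10)³ = -1000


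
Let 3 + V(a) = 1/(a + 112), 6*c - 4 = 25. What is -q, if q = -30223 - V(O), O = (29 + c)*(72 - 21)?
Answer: 111058502/3675 ≈ 30220.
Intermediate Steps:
c = 29/6 (c = 2/3 + (1/6)*25 = 2/3 + 25/6 = 29/6 ≈ 4.8333)
O = 3451/2 (O = (29 + 29/6)*(72 - 21) = (203/6)*51 = 3451/2 ≈ 1725.5)
V(a) = -3 + 1/(112 + a) (V(a) = -3 + 1/(a + 112) = -3 + 1/(112 + a))
q = -111058502/3675 (q = -30223 - (-335 - 3*3451/2)/(112 + 3451/2) = -30223 - (-335 - 10353/2)/3675/2 = -30223 - 2*(-11023)/(3675*2) = -30223 - 1*(-11023/3675) = -30223 + 11023/3675 = -111058502/3675 ≈ -30220.)
-q = -1*(-111058502/3675) = 111058502/3675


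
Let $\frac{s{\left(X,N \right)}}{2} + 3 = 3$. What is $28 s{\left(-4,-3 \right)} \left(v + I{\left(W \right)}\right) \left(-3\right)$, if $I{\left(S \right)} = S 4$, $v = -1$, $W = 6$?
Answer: $0$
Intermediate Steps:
$s{\left(X,N \right)} = 0$ ($s{\left(X,N \right)} = -6 + 2 \cdot 3 = -6 + 6 = 0$)
$I{\left(S \right)} = 4 S$
$28 s{\left(-4,-3 \right)} \left(v + I{\left(W \right)}\right) \left(-3\right) = 28 \cdot 0 \left(-1 + 4 \cdot 6\right) \left(-3\right) = 0 \left(-1 + 24\right) \left(-3\right) = 0 \cdot 23 \left(-3\right) = 0 \left(-69\right) = 0$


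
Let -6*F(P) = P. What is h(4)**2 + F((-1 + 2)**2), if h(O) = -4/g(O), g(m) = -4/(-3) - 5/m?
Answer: 13823/6 ≈ 2303.8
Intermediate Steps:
F(P) = -P/6
g(m) = 4/3 - 5/m (g(m) = -4*(-1/3) - 5/m = 4/3 - 5/m)
h(O) = -4/(4/3 - 5/O)
h(4)**2 + F((-1 + 2)**2) = (-12*4/(-15 + 4*4))**2 - (-1 + 2)**2/6 = (-12*4/(-15 + 16))**2 - 1/6*1**2 = (-12*4/1)**2 - 1/6*1 = (-12*4*1)**2 - 1/6 = (-48)**2 - 1/6 = 2304 - 1/6 = 13823/6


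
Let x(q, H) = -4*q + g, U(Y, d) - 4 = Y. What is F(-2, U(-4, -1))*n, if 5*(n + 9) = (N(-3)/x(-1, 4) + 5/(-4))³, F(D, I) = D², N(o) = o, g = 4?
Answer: -25237/640 ≈ -39.433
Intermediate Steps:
U(Y, d) = 4 + Y
x(q, H) = 4 - 4*q (x(q, H) = -4*q + 4 = 4 - 4*q)
n = -25237/2560 (n = -9 + (-3/(4 - 4*(-1)) + 5/(-4))³/5 = -9 + (-3/(4 + 4) + 5*(-¼))³/5 = -9 + (-3/8 - 5/4)³/5 = -9 + (-13/8)³/5 = -9 + (⅕)*(-2197/512) = -9 - 2197/2560 = -25237/2560 ≈ -9.8582)
F(-2, U(-4, -1))*n = (-2)²*(-25237/2560) = 4*(-25237/2560) = -25237/640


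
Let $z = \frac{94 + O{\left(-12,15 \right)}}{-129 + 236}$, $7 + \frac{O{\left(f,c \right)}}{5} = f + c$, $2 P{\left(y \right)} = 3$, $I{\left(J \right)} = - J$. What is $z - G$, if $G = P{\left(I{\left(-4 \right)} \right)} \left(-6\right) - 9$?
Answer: $\frac{2000}{107} \approx 18.692$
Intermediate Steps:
$P{\left(y \right)} = \frac{3}{2}$ ($P{\left(y \right)} = \frac{1}{2} \cdot 3 = \frac{3}{2}$)
$O{\left(f,c \right)} = -35 + 5 c + 5 f$ ($O{\left(f,c \right)} = -35 + 5 \left(f + c\right) = -35 + 5 \left(c + f\right) = -35 + \left(5 c + 5 f\right) = -35 + 5 c + 5 f$)
$G = -18$ ($G = \frac{3}{2} \left(-6\right) - 9 = -9 - 9 = -18$)
$z = \frac{74}{107}$ ($z = \frac{94 + \left(-35 + 5 \cdot 15 + 5 \left(-12\right)\right)}{-129 + 236} = \frac{94 - 20}{107} = \left(94 - 20\right) \frac{1}{107} = 74 \cdot \frac{1}{107} = \frac{74}{107} \approx 0.69159$)
$z - G = \frac{74}{107} - -18 = \frac{74}{107} + 18 = \frac{2000}{107}$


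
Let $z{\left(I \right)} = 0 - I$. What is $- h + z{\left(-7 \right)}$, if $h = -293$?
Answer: $300$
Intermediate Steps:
$z{\left(I \right)} = - I$
$- h + z{\left(-7 \right)} = \left(-1\right) \left(-293\right) - -7 = 293 + 7 = 300$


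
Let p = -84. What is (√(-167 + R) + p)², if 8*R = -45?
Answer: (336 - I*√2762)²/16 ≈ 6883.4 - 2207.3*I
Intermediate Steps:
R = -45/8 (R = (⅛)*(-45) = -45/8 ≈ -5.6250)
(√(-167 + R) + p)² = (√(-167 - 45/8) - 84)² = (√(-1381/8) - 84)² = (I*√2762/4 - 84)² = (-84 + I*√2762/4)²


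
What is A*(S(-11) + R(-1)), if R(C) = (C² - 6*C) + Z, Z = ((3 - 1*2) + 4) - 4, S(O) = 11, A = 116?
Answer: 2204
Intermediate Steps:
Z = 1 (Z = ((3 - 2) + 4) - 4 = (1 + 4) - 4 = 5 - 4 = 1)
R(C) = 1 + C² - 6*C (R(C) = (C² - 6*C) + 1 = 1 + C² - 6*C)
A*(S(-11) + R(-1)) = 116*(11 + (1 + (-1)² - 6*(-1))) = 116*(11 + (1 + 1 + 6)) = 116*(11 + 8) = 116*19 = 2204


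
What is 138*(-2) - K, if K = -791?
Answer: 515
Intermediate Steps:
138*(-2) - K = 138*(-2) - 1*(-791) = -276 + 791 = 515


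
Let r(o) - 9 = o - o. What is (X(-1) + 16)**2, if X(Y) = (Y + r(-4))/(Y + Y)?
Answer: 144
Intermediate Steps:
r(o) = 9 (r(o) = 9 + (o - o) = 9 + 0 = 9)
X(Y) = (9 + Y)/(2*Y) (X(Y) = (Y + 9)/(Y + Y) = (9 + Y)/((2*Y)) = (9 + Y)*(1/(2*Y)) = (9 + Y)/(2*Y))
(X(-1) + 16)**2 = ((1/2)*(9 - 1)/(-1) + 16)**2 = ((1/2)*(-1)*8 + 16)**2 = (-4 + 16)**2 = 12**2 = 144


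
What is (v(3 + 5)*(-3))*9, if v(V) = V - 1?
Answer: -189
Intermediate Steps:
v(V) = -1 + V
(v(3 + 5)*(-3))*9 = ((-1 + (3 + 5))*(-3))*9 = ((-1 + 8)*(-3))*9 = (7*(-3))*9 = -21*9 = -189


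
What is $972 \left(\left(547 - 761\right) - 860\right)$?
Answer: $-1043928$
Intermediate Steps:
$972 \left(\left(547 - 761\right) - 860\right) = 972 \left(-214 - 860\right) = 972 \left(-1074\right) = -1043928$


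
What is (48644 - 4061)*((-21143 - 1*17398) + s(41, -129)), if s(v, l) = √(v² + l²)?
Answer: -1718273403 + 44583*√18322 ≈ -1.7122e+9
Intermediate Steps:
s(v, l) = √(l² + v²)
(48644 - 4061)*((-21143 - 1*17398) + s(41, -129)) = (48644 - 4061)*((-21143 - 1*17398) + √((-129)² + 41²)) = 44583*((-21143 - 17398) + √(16641 + 1681)) = 44583*(-38541 + √18322) = -1718273403 + 44583*√18322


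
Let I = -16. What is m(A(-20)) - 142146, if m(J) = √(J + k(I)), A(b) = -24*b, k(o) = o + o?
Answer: -142146 + 8*√7 ≈ -1.4212e+5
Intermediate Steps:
k(o) = 2*o
m(J) = √(-32 + J) (m(J) = √(J + 2*(-16)) = √(J - 32) = √(-32 + J))
m(A(-20)) - 142146 = √(-32 - 24*(-20)) - 142146 = √(-32 + 480) - 142146 = √448 - 142146 = 8*√7 - 142146 = -142146 + 8*√7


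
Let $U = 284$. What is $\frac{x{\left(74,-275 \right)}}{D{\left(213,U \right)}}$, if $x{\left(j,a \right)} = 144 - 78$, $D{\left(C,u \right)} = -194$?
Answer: $- \frac{33}{97} \approx -0.34021$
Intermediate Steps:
$x{\left(j,a \right)} = 66$
$\frac{x{\left(74,-275 \right)}}{D{\left(213,U \right)}} = \frac{66}{-194} = 66 \left(- \frac{1}{194}\right) = - \frac{33}{97}$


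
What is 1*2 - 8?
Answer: -6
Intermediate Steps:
1*2 - 8 = 2 - 8 = -6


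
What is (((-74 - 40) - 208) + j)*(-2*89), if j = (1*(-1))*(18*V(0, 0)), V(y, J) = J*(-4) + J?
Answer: 57316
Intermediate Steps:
V(y, J) = -3*J (V(y, J) = -4*J + J = -3*J)
j = 0 (j = (1*(-1))*(18*(-3*0)) = -18*0 = -1*0 = 0)
(((-74 - 40) - 208) + j)*(-2*89) = (((-74 - 40) - 208) + 0)*(-2*89) = ((-114 - 208) + 0)*(-178) = (-322 + 0)*(-178) = -322*(-178) = 57316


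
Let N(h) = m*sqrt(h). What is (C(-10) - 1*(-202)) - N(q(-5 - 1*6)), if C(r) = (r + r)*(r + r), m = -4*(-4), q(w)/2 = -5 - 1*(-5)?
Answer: 602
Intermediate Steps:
q(w) = 0 (q(w) = 2*(-5 - 1*(-5)) = 2*(-5 + 5) = 2*0 = 0)
m = 16
N(h) = 16*sqrt(h)
C(r) = 4*r**2 (C(r) = (2*r)*(2*r) = 4*r**2)
(C(-10) - 1*(-202)) - N(q(-5 - 1*6)) = (4*(-10)**2 - 1*(-202)) - 16*sqrt(0) = (4*100 + 202) - 16*0 = (400 + 202) - 1*0 = 602 + 0 = 602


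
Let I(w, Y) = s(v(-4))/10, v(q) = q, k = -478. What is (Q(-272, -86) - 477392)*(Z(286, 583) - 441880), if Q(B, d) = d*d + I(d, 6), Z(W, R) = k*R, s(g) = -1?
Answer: 1693287849197/5 ≈ 3.3866e+11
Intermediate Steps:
Z(W, R) = -478*R
I(w, Y) = -⅒ (I(w, Y) = -1/10 = -1*⅒ = -⅒)
Q(B, d) = -⅒ + d² (Q(B, d) = d*d - ⅒ = d² - ⅒ = -⅒ + d²)
(Q(-272, -86) - 477392)*(Z(286, 583) - 441880) = ((-⅒ + (-86)²) - 477392)*(-478*583 - 441880) = ((-⅒ + 7396) - 477392)*(-278674 - 441880) = (73959/10 - 477392)*(-720554) = -4699961/10*(-720554) = 1693287849197/5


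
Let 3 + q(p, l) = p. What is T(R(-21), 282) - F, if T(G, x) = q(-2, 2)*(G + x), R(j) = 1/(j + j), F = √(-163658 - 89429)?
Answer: -59215/42 - I*√253087 ≈ -1409.9 - 503.08*I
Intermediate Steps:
q(p, l) = -3 + p
F = I*√253087 (F = √(-253087) = I*√253087 ≈ 503.08*I)
R(j) = 1/(2*j)
T(G, x) = -5*G - 5*x (T(G, x) = (-3 - 2)*(G + x) = -5*(G + x) = -5*G - 5*x)
T(R(-21), 282) - F = (-5/(2*(-21)) - 5*282) - I*√253087 = (-5*(-1)/(2*21) - 1410) - I*√253087 = (-5*(-1/42) - 1410) - I*√253087 = (5/42 - 1410) - I*√253087 = -59215/42 - I*√253087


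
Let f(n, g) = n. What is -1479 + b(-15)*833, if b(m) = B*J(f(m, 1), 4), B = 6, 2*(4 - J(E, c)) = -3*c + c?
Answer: 38505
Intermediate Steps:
J(E, c) = 4 + c (J(E, c) = 4 - (-3*c + c)/2 = 4 - (-1)*c = 4 + c)
b(m) = 48 (b(m) = 6*(4 + 4) = 6*8 = 48)
-1479 + b(-15)*833 = -1479 + 48*833 = -1479 + 39984 = 38505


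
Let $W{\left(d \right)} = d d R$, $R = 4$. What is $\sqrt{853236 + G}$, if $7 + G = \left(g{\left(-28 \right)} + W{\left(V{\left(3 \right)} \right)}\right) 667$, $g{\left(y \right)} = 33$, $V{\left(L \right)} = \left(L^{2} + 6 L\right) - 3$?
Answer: $2 \sqrt{603002} \approx 1553.1$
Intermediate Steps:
$V{\left(L \right)} = -3 + L^{2} + 6 L$
$W{\left(d \right)} = 4 d^{2}$ ($W{\left(d \right)} = d d 4 = d^{2} \cdot 4 = 4 d^{2}$)
$G = 1558772$ ($G = -7 + \left(33 + 4 \left(-3 + 3^{2} + 6 \cdot 3\right)^{2}\right) 667 = -7 + \left(33 + 4 \left(-3 + 9 + 18\right)^{2}\right) 667 = -7 + \left(33 + 4 \cdot 24^{2}\right) 667 = -7 + \left(33 + 4 \cdot 576\right) 667 = -7 + \left(33 + 2304\right) 667 = -7 + 2337 \cdot 667 = -7 + 1558779 = 1558772$)
$\sqrt{853236 + G} = \sqrt{853236 + 1558772} = \sqrt{2412008} = 2 \sqrt{603002}$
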